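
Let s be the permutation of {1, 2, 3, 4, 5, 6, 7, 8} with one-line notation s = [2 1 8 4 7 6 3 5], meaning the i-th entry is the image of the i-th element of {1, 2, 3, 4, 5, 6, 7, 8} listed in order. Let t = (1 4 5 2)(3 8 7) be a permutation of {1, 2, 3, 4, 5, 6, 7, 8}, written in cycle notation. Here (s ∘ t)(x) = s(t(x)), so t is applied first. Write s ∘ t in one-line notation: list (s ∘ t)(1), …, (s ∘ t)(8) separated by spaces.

For each element, apply t then s: 1 → 4 → 4; 2 → 1 → 2; 3 → 8 → 5; 4 → 5 → 7; 5 → 2 → 1; 6 → 6 → 6; 7 → 3 → 8; 8 → 7 → 3.
So s ∘ t in one-line form is 4 2 5 7 1 6 8 3.

4 2 5 7 1 6 8 3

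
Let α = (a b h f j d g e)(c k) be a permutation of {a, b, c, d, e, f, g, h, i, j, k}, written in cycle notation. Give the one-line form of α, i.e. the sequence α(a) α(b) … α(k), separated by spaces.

b h k g a j e f i d c

Reading each image from the cycles: a↦b, b↦h, c↦k, d↦g, e↦a, f↦j, g↦e, h↦f, i↦i, j↦d, k↦c.
Listing these in domain order gives b h k g a j e f i d c.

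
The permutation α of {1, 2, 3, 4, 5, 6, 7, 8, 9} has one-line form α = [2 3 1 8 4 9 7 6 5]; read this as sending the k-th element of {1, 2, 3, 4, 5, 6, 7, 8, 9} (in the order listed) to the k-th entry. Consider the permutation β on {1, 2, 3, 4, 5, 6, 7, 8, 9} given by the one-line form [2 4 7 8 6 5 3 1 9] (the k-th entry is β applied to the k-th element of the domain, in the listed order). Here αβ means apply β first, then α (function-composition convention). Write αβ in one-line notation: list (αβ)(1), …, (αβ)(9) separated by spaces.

3 8 7 6 9 4 1 2 5

(αβ)(x) = α(β(x)). Computing each image: α(β(1)) = α(2) = 3, α(β(2)) = α(4) = 8, α(β(3)) = α(7) = 7, α(β(4)) = α(8) = 6, α(β(5)) = α(6) = 9, α(β(6)) = α(5) = 4, α(β(7)) = α(3) = 1, α(β(8)) = α(1) = 2, α(β(9)) = α(9) = 5.
Hence αβ = [3 8 7 6 9 4 1 2 5].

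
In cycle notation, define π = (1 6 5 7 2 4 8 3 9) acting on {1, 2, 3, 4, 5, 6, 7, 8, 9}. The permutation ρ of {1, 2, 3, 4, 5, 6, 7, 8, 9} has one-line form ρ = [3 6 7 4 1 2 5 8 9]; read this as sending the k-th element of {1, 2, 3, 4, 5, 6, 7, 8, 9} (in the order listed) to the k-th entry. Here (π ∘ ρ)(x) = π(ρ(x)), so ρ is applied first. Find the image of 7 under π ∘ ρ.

7

First apply ρ: ρ(7) = 5, then π(5) = 7. Thus (π ∘ ρ)(7) = 7.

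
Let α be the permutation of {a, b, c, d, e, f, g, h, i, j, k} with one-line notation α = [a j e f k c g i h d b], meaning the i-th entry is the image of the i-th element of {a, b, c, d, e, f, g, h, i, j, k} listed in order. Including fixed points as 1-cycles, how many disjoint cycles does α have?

The cycle decomposition is (a)(b j d f c e k)(g)(h i), which has 4 cycles (counting 1-cycles).

4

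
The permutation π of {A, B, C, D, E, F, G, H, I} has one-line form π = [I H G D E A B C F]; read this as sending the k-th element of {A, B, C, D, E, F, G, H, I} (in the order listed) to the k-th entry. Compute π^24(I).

I

Tracing I → F → … returns to I after 3 steps, so I lies in a 3-cycle (A, I, F).
Since the cycle has length 3, π^24 acts on it the same as π^0 (24 mod 3 = 0).
So π^24(I) = I.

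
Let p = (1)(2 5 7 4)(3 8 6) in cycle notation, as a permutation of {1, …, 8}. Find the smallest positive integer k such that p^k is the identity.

The cycle type of p is (4, 3, 1).
The order of p is the least common multiple of its cycle lengths: lcm(4, 3) = 12.

12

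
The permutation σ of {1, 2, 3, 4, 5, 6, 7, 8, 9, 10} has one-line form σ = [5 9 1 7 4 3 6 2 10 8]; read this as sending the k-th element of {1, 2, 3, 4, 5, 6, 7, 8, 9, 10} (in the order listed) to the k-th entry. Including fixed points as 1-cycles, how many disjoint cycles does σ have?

2

The cycle decomposition is (1 5 4 7 6 3)(2 9 10 8), which has 2 cycles (counting 1-cycles).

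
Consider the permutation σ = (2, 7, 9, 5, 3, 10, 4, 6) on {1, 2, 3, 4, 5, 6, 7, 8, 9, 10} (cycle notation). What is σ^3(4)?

4 lies in the 8-cycle (2, 7, 9, 5, 3, 10, 4, 6).
Stepping 3 places around the cycle: 4 → 6 → 2 → 7.

7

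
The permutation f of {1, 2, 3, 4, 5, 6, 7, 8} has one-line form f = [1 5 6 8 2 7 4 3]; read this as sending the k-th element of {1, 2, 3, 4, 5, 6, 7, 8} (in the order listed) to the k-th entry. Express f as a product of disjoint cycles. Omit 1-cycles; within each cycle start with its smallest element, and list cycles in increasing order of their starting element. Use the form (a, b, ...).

From 2: 2 → 5 → 2, closing the cycle (2, 5).
Repeating from the next unused element and collecting all non-trivial cycles gives (2, 5)(3, 6, 7, 4, 8).

(2, 5)(3, 6, 7, 4, 8)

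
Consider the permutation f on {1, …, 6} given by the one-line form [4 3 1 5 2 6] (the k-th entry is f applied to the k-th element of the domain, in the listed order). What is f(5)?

2

5 is element number 5 of the domain, and entry number 5 of the one-line form is 2, so f(5) = 2.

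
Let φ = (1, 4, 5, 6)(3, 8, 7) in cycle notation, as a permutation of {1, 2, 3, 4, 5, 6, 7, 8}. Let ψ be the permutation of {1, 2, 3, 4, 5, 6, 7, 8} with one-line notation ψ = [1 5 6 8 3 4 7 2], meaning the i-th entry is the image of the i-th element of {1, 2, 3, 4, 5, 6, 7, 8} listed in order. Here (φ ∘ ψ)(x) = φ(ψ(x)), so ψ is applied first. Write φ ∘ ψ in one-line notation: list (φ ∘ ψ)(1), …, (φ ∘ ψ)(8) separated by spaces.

4 6 1 7 8 5 3 2

(φ ∘ ψ)(x) = φ(ψ(x)). Computing each image: φ(ψ(1)) = φ(1) = 4, φ(ψ(2)) = φ(5) = 6, φ(ψ(3)) = φ(6) = 1, φ(ψ(4)) = φ(8) = 7, φ(ψ(5)) = φ(3) = 8, φ(ψ(6)) = φ(4) = 5, φ(ψ(7)) = φ(7) = 3, φ(ψ(8)) = φ(2) = 2.
Hence φ ∘ ψ = [4 6 1 7 8 5 3 2].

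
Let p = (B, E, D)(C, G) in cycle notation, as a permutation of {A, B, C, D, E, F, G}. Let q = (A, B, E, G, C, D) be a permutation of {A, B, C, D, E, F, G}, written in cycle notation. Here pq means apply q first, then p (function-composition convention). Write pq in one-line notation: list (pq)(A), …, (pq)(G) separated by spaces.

E D B A C F G

(pq)(x) = p(q(x)). Computing each image: p(q(A)) = p(B) = E, p(q(B)) = p(E) = D, p(q(C)) = p(D) = B, p(q(D)) = p(A) = A, p(q(E)) = p(G) = C, p(q(F)) = p(F) = F, p(q(G)) = p(C) = G.
Hence pq = [E D B A C F G].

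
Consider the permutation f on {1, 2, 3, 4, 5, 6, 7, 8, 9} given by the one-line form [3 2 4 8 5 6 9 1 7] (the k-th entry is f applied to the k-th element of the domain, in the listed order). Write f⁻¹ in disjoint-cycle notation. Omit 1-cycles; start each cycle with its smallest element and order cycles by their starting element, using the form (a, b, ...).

(1, 8, 4, 3)(7, 9)

The cycle decomposition of f is (1, 3, 4, 8)(7, 9).
Reversing each cycle (and rotating so the smallest element leads) gives f⁻¹ = (1, 8, 4, 3)(7, 9).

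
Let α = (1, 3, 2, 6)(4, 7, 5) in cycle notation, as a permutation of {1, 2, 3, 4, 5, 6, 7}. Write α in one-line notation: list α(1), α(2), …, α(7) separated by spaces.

3 6 2 7 4 1 5

Image by image: 1↦3, 2↦6, 3↦2, 4↦7, 5↦4, 6↦1, 7↦5.
So the one-line form is 3 6 2 7 4 1 5.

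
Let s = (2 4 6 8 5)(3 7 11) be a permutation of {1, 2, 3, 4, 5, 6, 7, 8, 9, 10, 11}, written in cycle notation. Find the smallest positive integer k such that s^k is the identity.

15

The disjoint cycles have lengths 5, 3, 1, 1, 1.
Since disjoint cycles commute, ord(s) = lcm(5, 3) = 15.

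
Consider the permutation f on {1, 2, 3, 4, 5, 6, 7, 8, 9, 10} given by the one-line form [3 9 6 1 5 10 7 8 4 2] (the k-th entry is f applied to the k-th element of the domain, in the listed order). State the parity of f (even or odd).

even

In disjoint-cycle form the cycle lengths are 7, 1, 1, 1.
A cycle is odd iff its length is even; f has 0 even-length cycles, so sgn(f) = (−1)^0 and f is even.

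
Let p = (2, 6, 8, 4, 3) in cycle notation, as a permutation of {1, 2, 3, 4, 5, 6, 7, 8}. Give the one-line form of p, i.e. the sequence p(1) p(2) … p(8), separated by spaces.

1 6 2 3 5 8 7 4

Reading each image from the cycles: 1→1, 2→6, 3→2, 4→3, 5→5, 6→8, 7→7, 8→4.
So the one-line form is 1 6 2 3 5 8 7 4.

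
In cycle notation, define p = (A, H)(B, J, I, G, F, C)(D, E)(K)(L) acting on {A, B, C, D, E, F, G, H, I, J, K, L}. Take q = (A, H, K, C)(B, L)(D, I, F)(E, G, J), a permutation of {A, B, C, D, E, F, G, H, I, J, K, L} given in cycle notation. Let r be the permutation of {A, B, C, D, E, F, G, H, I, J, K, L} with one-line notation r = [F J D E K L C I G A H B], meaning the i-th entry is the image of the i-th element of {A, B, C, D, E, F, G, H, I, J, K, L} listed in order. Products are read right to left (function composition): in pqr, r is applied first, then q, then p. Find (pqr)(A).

Chase A: r(A) = F; q(F) = D; p(D) = E. Hence (pqr)(A) = E.

E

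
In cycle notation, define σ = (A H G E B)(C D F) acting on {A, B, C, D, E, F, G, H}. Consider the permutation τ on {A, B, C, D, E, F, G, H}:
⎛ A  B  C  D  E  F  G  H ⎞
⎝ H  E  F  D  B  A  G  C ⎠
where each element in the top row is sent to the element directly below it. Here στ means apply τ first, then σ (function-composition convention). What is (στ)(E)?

A

(στ)(E) = σ(τ(E)). τ(E) = B, then σ(B) = A. So (στ)(E) = A.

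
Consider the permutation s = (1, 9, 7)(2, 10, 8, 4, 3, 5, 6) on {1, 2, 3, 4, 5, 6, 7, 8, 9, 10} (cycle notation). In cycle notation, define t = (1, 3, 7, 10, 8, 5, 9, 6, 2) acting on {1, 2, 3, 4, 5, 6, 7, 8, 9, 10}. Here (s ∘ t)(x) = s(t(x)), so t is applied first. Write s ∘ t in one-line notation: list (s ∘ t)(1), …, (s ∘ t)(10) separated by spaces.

For each element, apply t then s: 1 → 3 → 5; 2 → 1 → 9; 3 → 7 → 1; 4 → 4 → 3; 5 → 9 → 7; 6 → 2 → 10; 7 → 10 → 8; 8 → 5 → 6; 9 → 6 → 2; 10 → 8 → 4.
Collecting the images, s ∘ t = [5 9 1 3 7 10 8 6 2 4].

5 9 1 3 7 10 8 6 2 4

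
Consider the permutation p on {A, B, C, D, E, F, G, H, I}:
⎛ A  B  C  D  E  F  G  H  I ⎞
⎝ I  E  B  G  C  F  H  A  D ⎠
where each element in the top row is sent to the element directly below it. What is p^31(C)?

B

Tracing C → B → … returns to C after 3 steps, so C lies in a 3-cycle (B, E, C).
On a 3-cycle, p^3 is the identity, so p^31 = p^1 there (31 ≡ 1 mod 3).
Stepping 1 place around the cycle: C → B.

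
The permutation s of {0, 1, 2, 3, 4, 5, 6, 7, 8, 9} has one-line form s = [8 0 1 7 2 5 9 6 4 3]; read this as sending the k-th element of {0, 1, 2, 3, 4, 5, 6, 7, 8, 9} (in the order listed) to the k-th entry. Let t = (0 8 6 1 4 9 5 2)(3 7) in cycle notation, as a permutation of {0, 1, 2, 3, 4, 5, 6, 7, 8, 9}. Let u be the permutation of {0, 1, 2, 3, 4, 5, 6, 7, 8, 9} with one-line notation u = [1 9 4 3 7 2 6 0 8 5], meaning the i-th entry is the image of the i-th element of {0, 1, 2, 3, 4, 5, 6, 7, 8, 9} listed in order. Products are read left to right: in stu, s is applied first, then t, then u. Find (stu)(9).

0

Apply the permutations in order: s(9) = 3, then t(3) = 7, then u(7) = 0. So (stu)(9) = 0.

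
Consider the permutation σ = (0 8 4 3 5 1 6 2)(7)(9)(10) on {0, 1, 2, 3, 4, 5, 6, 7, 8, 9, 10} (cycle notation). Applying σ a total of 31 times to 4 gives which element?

4 lies in the 8-cycle (0 8 4 3 5 1 6 2).
Powers repeat with period 8 on this cycle, and 31 mod 8 = 7, so σ^31(4) = σ^7(4).
Stepping 7 places around the cycle: 4 → 3 → 5 → 1 → 6 → 2 → 0 → 8.

8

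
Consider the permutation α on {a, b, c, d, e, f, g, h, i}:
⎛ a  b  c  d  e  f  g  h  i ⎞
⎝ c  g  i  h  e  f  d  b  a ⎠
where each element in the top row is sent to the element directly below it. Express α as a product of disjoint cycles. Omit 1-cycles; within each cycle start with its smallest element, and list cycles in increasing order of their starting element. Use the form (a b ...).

(a c i)(b g d h)

Start at a and follow images: a → c → i → a, giving the cycle (a c i).
Repeating from the next unused element and collecting all non-trivial cycles gives (a c i)(b g d h).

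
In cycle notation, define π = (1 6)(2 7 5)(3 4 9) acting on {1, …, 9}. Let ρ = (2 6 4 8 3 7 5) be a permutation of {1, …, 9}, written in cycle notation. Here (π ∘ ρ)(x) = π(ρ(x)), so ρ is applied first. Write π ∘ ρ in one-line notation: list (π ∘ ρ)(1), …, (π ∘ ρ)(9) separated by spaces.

(π ∘ ρ)(x) = π(ρ(x)). Computing each image: π(ρ(1)) = π(1) = 6, π(ρ(2)) = π(6) = 1, π(ρ(3)) = π(7) = 5, π(ρ(4)) = π(8) = 8, π(ρ(5)) = π(2) = 7, π(ρ(6)) = π(4) = 9, π(ρ(7)) = π(5) = 2, π(ρ(8)) = π(3) = 4, π(ρ(9)) = π(9) = 3.
Hence π ∘ ρ = [6 1 5 8 7 9 2 4 3].

6 1 5 8 7 9 2 4 3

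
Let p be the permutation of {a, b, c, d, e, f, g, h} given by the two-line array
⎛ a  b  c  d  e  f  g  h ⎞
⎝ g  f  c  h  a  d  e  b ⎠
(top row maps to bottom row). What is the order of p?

The disjoint-cycle form of p has cycle lengths 4, 3, 1.
The order of p is the least common multiple of its cycle lengths: lcm(4, 3) = 12.

12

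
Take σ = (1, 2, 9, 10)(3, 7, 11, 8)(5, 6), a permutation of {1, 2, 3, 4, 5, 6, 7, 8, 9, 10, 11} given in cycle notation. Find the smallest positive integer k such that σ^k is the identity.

The disjoint cycles have lengths 4, 4, 2, 1.
Since disjoint cycles commute, ord(σ) = lcm(4, 4, 2) = 4.

4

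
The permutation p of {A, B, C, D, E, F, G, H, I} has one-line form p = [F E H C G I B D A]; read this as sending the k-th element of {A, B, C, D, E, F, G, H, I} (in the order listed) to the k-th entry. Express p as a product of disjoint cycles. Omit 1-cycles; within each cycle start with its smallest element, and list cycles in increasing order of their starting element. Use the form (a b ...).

From A: A → F → I → A, closing the cycle (A F I).
Repeating from the next unused element and collecting all non-trivial cycles gives (A F I)(B E G)(C H D).

(A F I)(B E G)(C H D)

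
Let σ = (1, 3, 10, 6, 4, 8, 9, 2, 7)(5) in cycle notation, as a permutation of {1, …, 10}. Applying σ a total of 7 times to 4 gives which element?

10

4 lies in the 9-cycle (1, 3, 10, 6, 4, 8, 9, 2, 7).
Stepping 7 places around the cycle: 4 → 8 → 9 → 2 → 7 → 1 → 3 → 10.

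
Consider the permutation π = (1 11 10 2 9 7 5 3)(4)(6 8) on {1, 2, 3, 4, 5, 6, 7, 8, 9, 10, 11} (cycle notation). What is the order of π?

The cycle type of π is (8, 2, 1).
The order of π is the least common multiple of its cycle lengths: lcm(8, 2) = 8.

8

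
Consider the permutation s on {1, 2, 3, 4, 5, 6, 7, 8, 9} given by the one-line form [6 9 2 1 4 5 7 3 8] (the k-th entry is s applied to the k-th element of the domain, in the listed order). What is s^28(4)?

Tracing 4 → 1 → … returns to 4 after 4 steps, so 4 lies in a 4-cycle (1 6 5 4).
Powers repeat with period 4 on this cycle, and 28 mod 4 = 0, so s^28(4) = s^0(4).
So s^28(4) = 4.

4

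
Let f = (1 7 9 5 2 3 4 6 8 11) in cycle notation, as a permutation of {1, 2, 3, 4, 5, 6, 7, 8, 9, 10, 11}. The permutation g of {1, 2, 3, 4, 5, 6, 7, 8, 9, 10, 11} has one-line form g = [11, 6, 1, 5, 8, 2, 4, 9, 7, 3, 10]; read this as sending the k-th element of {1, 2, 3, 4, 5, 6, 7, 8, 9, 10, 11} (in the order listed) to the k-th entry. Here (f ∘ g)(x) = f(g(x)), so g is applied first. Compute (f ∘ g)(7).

6

g(7) = 4, then f(4) = 6; composing gives (f ∘ g)(7) = 6.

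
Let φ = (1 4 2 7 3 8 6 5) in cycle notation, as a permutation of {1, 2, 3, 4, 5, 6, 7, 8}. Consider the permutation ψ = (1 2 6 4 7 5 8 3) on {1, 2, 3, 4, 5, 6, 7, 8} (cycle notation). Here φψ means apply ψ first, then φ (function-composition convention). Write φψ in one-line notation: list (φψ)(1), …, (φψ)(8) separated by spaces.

For each element, apply ψ then φ: 1 → 2 → 7; 2 → 6 → 5; 3 → 1 → 4; 4 → 7 → 3; 5 → 8 → 6; 6 → 4 → 2; 7 → 5 → 1; 8 → 3 → 8.
So φψ in one-line form is 7 5 4 3 6 2 1 8.

7 5 4 3 6 2 1 8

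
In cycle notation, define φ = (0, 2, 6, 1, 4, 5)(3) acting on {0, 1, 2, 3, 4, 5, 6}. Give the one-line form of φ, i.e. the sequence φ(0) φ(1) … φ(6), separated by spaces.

Image by image: 0↦2, 1↦4, 2↦6, 3↦3, 4↦5, 5↦0, 6↦1.
Listing these in domain order gives 2 4 6 3 5 0 1.

2 4 6 3 5 0 1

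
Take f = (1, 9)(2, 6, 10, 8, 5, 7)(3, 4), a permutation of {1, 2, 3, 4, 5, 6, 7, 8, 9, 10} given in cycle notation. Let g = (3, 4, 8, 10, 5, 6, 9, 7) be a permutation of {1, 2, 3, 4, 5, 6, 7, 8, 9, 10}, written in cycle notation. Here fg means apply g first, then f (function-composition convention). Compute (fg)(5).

First apply g: g(5) = 6, then f(6) = 10. Thus (fg)(5) = 10.

10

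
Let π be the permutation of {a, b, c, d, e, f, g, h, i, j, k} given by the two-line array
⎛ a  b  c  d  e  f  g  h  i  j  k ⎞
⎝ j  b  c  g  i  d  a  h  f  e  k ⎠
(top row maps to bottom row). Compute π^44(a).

e

Tracing a → j → … returns to a after 7 steps, so a lies in a 7-cycle (a j e i f d g).
Powers repeat with period 7 on this cycle, and 44 mod 7 = 2, so π^44(a) = π^2(a).
Stepping 2 places around the cycle: a → j → e.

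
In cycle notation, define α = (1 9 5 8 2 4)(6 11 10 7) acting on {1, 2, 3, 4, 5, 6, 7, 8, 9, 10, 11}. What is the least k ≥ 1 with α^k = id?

12

The cycle type of α is (6, 4, 1).
The order is lcm(6, 4) = 12.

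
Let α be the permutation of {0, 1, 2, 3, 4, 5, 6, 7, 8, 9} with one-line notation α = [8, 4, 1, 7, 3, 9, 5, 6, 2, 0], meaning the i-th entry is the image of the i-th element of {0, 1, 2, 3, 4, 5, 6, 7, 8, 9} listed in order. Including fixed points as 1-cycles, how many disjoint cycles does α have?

1

The cycle decomposition is (0 8 2 1 4 3 7 6 5 9), which has 1 cycle (counting 1-cycles).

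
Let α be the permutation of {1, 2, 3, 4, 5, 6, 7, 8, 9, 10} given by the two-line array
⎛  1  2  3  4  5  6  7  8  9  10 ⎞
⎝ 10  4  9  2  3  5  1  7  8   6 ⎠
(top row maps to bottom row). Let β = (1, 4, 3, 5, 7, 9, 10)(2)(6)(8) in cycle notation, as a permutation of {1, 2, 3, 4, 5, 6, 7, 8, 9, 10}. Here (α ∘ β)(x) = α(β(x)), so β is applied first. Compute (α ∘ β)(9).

β(9) = 10, then α(10) = 6; composing gives (α ∘ β)(9) = 6.

6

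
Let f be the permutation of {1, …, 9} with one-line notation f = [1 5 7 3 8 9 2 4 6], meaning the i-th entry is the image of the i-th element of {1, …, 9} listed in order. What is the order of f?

The disjoint-cycle form of f has cycle lengths 6, 2, 1.
The order of f is the least common multiple of its cycle lengths: lcm(6, 2) = 6.

6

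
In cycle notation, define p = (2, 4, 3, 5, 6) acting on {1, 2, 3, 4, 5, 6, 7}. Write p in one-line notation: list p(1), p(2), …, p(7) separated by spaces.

Reading each image from the cycles: 1↦1, 2↦4, 3↦5, 4↦3, 5↦6, 6↦2, 7↦7.
Listing these in domain order gives 1 4 5 3 6 2 7.

1 4 5 3 6 2 7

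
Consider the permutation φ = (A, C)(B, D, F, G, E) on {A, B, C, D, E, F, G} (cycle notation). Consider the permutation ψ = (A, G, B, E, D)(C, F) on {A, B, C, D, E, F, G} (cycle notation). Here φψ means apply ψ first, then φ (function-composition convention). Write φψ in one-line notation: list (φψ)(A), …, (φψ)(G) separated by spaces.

E B G C F A D

Chase each element through ψ then φ: A → G → E; B → E → B; C → F → G; D → A → C; E → D → F; F → C → A; G → B → D.
Collecting the images, φψ = [E B G C F A D].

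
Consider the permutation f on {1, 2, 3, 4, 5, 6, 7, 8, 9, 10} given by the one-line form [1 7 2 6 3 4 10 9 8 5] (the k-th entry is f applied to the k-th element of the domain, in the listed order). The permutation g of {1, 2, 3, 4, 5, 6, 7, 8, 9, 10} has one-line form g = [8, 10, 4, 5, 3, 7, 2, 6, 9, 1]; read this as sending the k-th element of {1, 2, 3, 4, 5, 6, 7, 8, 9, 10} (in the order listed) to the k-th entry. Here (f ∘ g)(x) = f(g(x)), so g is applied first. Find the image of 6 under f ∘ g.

10

(f ∘ g)(6) = f(g(6)). g(6) = 7, then f(7) = 10. So (f ∘ g)(6) = 10.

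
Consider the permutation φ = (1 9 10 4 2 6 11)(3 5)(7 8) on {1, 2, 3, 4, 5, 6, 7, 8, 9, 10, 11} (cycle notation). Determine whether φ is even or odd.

The cycle lengths are 7, 2, 2.
A cycle of length ℓ contributes ℓ−1 transpositions, so φ is a product of 6 + 1 + 1 = 8 transpositions — even.

even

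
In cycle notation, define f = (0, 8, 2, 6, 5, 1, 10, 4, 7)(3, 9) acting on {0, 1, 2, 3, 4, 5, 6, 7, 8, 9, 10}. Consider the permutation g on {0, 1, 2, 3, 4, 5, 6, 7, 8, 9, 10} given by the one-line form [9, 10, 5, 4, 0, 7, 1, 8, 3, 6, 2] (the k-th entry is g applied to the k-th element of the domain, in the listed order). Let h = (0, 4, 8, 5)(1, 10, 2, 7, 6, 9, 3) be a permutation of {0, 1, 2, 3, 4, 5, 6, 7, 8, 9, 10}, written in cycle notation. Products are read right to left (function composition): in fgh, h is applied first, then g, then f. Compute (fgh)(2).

Chase 2: h(2) = 7; g(7) = 8; f(8) = 2. Hence (fgh)(2) = 2.

2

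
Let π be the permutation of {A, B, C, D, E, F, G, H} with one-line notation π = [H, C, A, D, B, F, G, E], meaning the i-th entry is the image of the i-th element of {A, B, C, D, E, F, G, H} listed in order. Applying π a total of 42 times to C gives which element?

H

Tracing C → A → … returns to C after 5 steps, so C lies in a 5-cycle (A, H, E, B, C).
Powers repeat with period 5 on this cycle, and 42 mod 5 = 2, so π^42(C) = π^2(C).
Stepping 2 places around the cycle: C → A → H.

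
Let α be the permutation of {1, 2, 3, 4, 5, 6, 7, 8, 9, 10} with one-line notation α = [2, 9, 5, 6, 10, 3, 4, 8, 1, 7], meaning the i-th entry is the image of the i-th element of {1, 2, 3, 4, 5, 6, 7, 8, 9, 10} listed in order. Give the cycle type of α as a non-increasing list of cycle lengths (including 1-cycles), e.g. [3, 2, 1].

The disjoint cycles are (1, 2, 9)(3, 5, 10, 7, 4, 6)(8), with lengths 6, 3, 1 in non-increasing order.

[6, 3, 1]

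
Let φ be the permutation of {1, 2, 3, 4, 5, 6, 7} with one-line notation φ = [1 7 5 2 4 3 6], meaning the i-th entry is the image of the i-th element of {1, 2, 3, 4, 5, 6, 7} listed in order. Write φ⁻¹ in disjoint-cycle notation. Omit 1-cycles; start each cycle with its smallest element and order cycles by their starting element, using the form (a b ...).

(2 4 5 3 6 7)

The cycle decomposition of φ is (2 7 6 3 5 4).
The inverse reverses every cycle; in canonical form, φ⁻¹ = (2 4 5 3 6 7).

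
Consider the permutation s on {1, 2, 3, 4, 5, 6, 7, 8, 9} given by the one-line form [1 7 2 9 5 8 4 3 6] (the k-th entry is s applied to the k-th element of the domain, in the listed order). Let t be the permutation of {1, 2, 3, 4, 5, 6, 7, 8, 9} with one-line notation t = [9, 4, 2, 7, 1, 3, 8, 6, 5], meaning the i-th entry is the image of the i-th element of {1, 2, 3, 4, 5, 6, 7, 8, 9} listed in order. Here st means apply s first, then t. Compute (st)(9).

(st)(9) = t(s(9)). s(9) = 6, then t(6) = 3. So (st)(9) = 3.

3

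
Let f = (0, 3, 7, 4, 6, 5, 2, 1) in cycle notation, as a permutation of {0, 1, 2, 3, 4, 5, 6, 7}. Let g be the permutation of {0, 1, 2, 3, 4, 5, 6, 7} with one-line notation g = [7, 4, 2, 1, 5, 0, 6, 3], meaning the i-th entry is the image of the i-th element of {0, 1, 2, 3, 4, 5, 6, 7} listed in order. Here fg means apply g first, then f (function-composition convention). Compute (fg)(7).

7

(fg)(7) = f(g(7)). g(7) = 3, then f(3) = 7. So (fg)(7) = 7.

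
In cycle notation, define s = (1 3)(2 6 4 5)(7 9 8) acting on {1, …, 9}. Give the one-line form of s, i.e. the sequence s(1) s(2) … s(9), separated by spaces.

Each element maps to the next entry in its cycle (wrapping to the front): 1↦3, 2↦6, 3↦1, 4↦5, 5↦2, 6↦4, 7↦9, 8↦7, 9↦8.
Listing these in domain order gives 3 6 1 5 2 4 9 7 8.

3 6 1 5 2 4 9 7 8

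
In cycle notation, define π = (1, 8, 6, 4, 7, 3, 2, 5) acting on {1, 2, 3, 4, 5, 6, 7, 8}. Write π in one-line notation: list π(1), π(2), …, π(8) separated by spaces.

8 5 2 7 1 4 3 6

Reading each image from the cycles: 1→8, 2→5, 3→2, 4→7, 5→1, 6→4, 7→3, 8→6.
Listing these in domain order gives 8 5 2 7 1 4 3 6.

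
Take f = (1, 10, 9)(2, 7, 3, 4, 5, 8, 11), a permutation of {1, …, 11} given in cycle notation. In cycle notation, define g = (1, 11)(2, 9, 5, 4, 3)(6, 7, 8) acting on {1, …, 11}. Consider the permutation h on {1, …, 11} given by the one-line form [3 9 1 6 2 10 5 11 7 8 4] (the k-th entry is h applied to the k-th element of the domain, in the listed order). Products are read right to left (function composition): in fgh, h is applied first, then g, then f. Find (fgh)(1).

7

Apply the permutations in order: h(1) = 3, then g(3) = 2, then f(2) = 7. So (fgh)(1) = 7.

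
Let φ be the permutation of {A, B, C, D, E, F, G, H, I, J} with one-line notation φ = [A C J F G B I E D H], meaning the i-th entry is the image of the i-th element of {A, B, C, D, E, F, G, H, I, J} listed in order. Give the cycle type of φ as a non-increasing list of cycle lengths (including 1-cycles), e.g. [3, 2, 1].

[9, 1]

The disjoint cycles are (A)(B C J H E G I D F), with lengths 9, 1 in non-increasing order.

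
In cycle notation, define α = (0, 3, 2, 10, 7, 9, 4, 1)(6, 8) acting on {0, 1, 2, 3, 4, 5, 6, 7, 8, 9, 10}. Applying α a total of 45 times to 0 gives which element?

9

0 lies in the 8-cycle (0, 3, 2, 10, 7, 9, 4, 1).
Powers repeat with period 8 on this cycle, and 45 mod 8 = 5, so α^45(0) = α^5(0).
Stepping 5 places around the cycle: 0 → 3 → 2 → 10 → 7 → 9.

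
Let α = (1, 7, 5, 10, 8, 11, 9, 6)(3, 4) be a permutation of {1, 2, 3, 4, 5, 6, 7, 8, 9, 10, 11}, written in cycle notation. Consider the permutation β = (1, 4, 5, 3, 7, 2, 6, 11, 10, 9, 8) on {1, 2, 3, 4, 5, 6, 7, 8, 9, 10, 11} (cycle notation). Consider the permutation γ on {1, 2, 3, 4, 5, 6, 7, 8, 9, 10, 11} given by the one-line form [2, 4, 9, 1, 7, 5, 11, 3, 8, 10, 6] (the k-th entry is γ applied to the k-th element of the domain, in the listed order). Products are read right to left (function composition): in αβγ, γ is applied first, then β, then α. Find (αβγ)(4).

Chase 4: γ(4) = 1; β(1) = 4; α(4) = 3. Hence (αβγ)(4) = 3.

3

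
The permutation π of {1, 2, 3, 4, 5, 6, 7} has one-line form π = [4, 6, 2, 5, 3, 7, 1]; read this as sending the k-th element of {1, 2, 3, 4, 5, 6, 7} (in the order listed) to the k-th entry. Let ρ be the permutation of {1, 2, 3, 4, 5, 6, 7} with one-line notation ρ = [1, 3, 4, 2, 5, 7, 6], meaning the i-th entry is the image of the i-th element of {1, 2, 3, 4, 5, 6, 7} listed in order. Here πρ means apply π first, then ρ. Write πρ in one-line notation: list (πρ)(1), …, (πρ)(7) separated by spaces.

(πρ)(x) = ρ(π(x)). Computing each image: ρ(π(1)) = ρ(4) = 2, ρ(π(2)) = ρ(6) = 7, ρ(π(3)) = ρ(2) = 3, ρ(π(4)) = ρ(5) = 5, ρ(π(5)) = ρ(3) = 4, ρ(π(6)) = ρ(7) = 6, ρ(π(7)) = ρ(1) = 1.
Hence πρ = [2 7 3 5 4 6 1].

2 7 3 5 4 6 1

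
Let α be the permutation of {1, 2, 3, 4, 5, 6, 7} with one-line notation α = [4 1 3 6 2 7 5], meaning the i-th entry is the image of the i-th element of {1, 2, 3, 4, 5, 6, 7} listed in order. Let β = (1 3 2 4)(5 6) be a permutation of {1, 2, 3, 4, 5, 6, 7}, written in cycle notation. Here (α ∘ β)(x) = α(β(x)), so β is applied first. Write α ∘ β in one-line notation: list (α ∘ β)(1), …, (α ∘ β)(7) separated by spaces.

For each element, apply β then α: 1 → 3 → 3; 2 → 4 → 6; 3 → 2 → 1; 4 → 1 → 4; 5 → 6 → 7; 6 → 5 → 2; 7 → 7 → 5.
Collecting the images, α ∘ β = [3 6 1 4 7 2 5].

3 6 1 4 7 2 5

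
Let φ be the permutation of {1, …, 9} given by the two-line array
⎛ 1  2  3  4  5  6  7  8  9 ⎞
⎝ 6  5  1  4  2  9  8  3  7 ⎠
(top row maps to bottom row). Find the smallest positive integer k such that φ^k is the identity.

6

Writing φ as disjoint cycles, the cycle lengths are 6, 2, 1.
The order is lcm(6, 2) = 6.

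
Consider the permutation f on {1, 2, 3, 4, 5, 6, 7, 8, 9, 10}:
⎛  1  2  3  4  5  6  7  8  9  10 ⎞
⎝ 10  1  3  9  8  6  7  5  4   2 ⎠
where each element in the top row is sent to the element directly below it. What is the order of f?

Decomposing into disjoint cycles gives cycle lengths 3, 2, 2, 1, 1, 1.
The order is lcm(3, 2, 2) = 6.

6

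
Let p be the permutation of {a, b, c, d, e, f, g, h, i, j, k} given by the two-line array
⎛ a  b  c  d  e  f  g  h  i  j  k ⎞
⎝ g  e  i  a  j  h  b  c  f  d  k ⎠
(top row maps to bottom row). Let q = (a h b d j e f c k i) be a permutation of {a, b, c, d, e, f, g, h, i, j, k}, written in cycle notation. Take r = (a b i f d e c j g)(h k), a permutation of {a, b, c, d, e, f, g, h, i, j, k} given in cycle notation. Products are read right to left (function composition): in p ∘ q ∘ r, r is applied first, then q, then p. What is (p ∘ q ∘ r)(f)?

d

Apply the permutations in order: r(f) = d, then q(d) = j, then p(j) = d. So (p ∘ q ∘ r)(f) = d.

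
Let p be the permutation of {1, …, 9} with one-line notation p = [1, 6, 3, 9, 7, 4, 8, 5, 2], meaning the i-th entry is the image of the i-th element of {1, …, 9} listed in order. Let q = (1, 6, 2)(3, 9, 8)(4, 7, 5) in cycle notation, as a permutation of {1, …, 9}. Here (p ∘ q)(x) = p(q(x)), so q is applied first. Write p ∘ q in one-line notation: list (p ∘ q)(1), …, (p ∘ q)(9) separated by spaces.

(p ∘ q)(x) = p(q(x)). Computing each image: p(q(1)) = p(6) = 4, p(q(2)) = p(1) = 1, p(q(3)) = p(9) = 2, p(q(4)) = p(7) = 8, p(q(5)) = p(4) = 9, p(q(6)) = p(2) = 6, p(q(7)) = p(5) = 7, p(q(8)) = p(3) = 3, p(q(9)) = p(8) = 5.
Hence p ∘ q = [4 1 2 8 9 6 7 3 5].

4 1 2 8 9 6 7 3 5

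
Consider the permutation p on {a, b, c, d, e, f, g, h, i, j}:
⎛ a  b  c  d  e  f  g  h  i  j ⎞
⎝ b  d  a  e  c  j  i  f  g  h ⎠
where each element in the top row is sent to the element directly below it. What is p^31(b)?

Tracing b → d → … returns to b after 5 steps, so b lies in a 5-cycle (a b d e c).
On a 5-cycle, p^5 is the identity, so p^31 = p^1 there (31 ≡ 1 mod 5).
Advancing 1 step from b: b → d.

d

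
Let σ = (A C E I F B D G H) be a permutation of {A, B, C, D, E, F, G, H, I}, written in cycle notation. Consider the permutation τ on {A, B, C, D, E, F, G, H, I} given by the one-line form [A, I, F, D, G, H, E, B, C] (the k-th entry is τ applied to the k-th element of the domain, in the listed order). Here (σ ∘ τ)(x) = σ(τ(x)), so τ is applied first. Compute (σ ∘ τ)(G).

(σ ∘ τ)(G) = σ(τ(G)). τ(G) = E, then σ(E) = I. So (σ ∘ τ)(G) = I.

I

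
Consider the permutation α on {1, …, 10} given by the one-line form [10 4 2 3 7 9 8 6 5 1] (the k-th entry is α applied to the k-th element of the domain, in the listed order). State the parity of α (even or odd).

odd

In disjoint-cycle form the cycle lengths are 5, 3, 2.
A cycle is odd iff its length is even; α has 1 even-length cycle, so sgn(α) = (−1)^1 and α is odd.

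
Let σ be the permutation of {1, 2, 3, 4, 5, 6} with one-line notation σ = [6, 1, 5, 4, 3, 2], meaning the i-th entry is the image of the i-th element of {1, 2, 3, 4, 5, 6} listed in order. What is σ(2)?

2 is element number 2 of the domain, and entry number 2 of the one-line form is 1, so σ(2) = 1.

1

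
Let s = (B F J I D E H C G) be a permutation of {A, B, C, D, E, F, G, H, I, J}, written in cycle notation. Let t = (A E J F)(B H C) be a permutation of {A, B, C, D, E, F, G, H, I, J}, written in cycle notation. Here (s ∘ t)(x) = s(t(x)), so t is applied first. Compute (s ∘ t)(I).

D

(s ∘ t)(I) = s(t(I)). t(I) = I, then s(I) = D. So (s ∘ t)(I) = D.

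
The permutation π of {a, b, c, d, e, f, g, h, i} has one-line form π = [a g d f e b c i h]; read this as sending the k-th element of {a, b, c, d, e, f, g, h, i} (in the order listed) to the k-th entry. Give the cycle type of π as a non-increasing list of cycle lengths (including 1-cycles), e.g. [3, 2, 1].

[5, 2, 1, 1]

The disjoint cycles are (a)(b, g, c, d, f)(e)(h, i), with lengths 5, 2, 1, 1 in non-increasing order.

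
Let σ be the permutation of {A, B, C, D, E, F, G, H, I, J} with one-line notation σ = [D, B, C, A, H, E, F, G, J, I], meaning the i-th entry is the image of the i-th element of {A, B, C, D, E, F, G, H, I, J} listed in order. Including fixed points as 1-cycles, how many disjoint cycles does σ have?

5

The cycle decomposition is (A D)(B)(C)(E H G F)(I J), which has 5 cycles (counting 1-cycles).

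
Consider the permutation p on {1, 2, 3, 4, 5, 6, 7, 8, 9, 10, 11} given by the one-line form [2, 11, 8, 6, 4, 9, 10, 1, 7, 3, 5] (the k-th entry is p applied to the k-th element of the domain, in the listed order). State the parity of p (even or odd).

In disjoint-cycle form the cycle lengths are 11.
A cycle of length ℓ contributes ℓ−1 transpositions, so p is a product of 10 transpositions — even.

even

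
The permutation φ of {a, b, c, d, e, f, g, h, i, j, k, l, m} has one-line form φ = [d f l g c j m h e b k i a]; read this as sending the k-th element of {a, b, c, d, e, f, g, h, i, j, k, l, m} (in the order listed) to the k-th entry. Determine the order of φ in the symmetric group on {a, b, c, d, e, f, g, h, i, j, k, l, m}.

12

The disjoint-cycle form of φ has cycle lengths 4, 4, 3, 1, 1.
The order is lcm(4, 4, 3) = 12.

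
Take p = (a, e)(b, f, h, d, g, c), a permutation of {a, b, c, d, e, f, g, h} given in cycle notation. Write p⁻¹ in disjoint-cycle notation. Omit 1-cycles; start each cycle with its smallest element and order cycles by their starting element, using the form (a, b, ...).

(a, e)(b, c, g, d, h, f)

If p sends a → b within a cycle, p⁻¹ sends b → a; equivalently, reverse each cycle.
After reversing and putting each cycle's least element first, p⁻¹ = (a, e)(b, c, g, d, h, f).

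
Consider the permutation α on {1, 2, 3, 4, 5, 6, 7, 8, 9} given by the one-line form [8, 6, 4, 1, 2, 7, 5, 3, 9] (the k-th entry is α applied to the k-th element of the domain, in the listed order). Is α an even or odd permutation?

even

In disjoint-cycle form the cycle lengths are 4, 4, 1.
A cycle of length ℓ contributes ℓ−1 transpositions, so α is a product of 3 + 3 = 6 transpositions — even.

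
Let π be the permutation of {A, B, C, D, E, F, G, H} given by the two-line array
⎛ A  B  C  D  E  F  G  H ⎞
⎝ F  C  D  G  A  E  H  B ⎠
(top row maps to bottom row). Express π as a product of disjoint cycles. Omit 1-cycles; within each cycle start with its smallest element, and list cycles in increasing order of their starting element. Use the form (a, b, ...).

(A, F, E)(B, C, D, G, H)

Iterating π from A gives A → F → E → A; that is the 3-cycle (A, F, E).
Continuing from each remaining unvisited element yields (A, F, E)(B, C, D, G, H).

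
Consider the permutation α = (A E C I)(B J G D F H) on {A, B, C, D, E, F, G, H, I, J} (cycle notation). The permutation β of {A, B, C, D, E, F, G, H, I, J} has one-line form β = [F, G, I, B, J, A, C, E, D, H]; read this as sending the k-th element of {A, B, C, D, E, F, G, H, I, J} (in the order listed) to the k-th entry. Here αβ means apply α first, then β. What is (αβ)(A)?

First apply α: α(A) = E, then β(E) = J. Thus (αβ)(A) = J.

J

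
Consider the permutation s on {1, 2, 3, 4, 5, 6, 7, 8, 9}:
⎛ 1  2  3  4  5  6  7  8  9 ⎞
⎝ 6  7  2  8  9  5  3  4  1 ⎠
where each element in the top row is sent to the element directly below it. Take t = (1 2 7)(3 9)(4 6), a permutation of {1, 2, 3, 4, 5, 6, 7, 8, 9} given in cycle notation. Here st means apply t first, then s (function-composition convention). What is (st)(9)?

2

First apply t: t(9) = 3, then s(3) = 2. Thus (st)(9) = 2.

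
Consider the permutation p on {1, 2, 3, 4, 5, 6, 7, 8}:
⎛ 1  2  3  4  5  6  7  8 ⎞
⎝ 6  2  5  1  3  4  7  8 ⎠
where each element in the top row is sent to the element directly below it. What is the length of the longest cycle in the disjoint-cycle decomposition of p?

3

Decomposing into disjoint cycles gives (1, 6, 4)(3, 5); the longest has length 3.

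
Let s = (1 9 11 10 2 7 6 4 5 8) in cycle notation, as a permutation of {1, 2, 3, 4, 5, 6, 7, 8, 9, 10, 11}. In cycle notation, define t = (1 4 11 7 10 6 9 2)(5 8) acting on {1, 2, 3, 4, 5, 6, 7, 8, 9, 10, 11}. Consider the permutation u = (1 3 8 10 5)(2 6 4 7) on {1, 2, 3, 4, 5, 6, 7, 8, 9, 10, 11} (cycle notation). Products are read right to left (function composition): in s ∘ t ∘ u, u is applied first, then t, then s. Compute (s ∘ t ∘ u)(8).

(s ∘ t ∘ u)(8) = s(t(u(8))). u(8) = 10, then t(10) = 6, then s(6) = 4, so the result is 4.

4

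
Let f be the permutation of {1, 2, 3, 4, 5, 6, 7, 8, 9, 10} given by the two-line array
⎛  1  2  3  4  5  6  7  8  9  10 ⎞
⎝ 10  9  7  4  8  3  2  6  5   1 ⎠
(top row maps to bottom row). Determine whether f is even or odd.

In disjoint-cycle form the cycle lengths are 7, 2, 1.
A cycle of length ℓ contributes ℓ−1 transpositions, so f is a product of 6 + 1 = 7 transpositions — odd.

odd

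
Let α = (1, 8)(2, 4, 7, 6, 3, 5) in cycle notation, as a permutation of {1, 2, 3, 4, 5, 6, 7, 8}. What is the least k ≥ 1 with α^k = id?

6

The disjoint cycles have lengths 6, 2.
Since disjoint cycles commute, ord(α) = lcm(6, 2) = 6.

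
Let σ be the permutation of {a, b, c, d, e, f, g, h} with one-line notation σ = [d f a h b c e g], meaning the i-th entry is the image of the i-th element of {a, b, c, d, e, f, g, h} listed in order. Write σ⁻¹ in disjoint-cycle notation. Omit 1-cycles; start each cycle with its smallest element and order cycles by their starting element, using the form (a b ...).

(a c f b e g h d)

The cycle decomposition of σ is (a d h g e b f c).
Reversing each cycle (and rotating so the smallest element leads) gives σ⁻¹ = (a c f b e g h d).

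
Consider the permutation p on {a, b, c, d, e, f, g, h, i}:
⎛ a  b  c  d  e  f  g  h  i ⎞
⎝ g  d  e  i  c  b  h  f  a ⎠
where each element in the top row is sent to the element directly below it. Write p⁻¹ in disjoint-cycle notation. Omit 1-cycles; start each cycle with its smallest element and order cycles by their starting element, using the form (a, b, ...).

First write p in disjoint cycles: (a, g, h, f, b, d, i)(c, e).
The inverse reverses every cycle; in canonical form, p⁻¹ = (a, i, d, b, f, h, g)(c, e).

(a, i, d, b, f, h, g)(c, e)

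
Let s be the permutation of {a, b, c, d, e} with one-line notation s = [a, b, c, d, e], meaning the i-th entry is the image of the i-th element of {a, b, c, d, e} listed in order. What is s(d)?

d

d is element number 4 of the domain, and entry number 4 of the one-line form is d, so s(d) = d.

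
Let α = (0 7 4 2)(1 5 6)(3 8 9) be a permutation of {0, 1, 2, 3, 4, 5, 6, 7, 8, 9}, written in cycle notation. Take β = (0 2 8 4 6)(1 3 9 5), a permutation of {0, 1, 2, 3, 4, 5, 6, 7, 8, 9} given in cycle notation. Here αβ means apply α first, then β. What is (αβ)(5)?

First apply α: α(5) = 6, then β(6) = 0. Thus (αβ)(5) = 0.

0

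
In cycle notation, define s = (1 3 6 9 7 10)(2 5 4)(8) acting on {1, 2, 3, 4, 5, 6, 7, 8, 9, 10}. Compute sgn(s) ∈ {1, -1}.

The cycle lengths are 6, 3, 1.
A cycle is odd iff its length is even; s has 1 even-length cycle, so sgn(s) = (−1)^1 and s is odd.

-1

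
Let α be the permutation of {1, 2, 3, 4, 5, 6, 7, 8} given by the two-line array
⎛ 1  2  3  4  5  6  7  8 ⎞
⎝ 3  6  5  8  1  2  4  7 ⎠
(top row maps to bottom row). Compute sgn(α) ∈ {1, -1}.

-1

In disjoint-cycle form the cycle lengths are 3, 3, 2.
A cycle is odd iff its length is even; α has 1 even-length cycle, so sgn(α) = (−1)^1 and α is odd.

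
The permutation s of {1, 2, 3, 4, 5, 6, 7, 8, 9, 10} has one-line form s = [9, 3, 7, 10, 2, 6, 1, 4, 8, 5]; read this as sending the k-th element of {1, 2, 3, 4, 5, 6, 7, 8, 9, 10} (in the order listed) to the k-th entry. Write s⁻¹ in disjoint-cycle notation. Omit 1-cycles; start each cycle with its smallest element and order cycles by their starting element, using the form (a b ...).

(1 7 3 2 5 10 4 8 9)

First write s in disjoint cycles: (1 9 8 4 10 5 2 3 7).
Reversing each cycle (and rotating so the smallest element leads) gives s⁻¹ = (1 7 3 2 5 10 4 8 9).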